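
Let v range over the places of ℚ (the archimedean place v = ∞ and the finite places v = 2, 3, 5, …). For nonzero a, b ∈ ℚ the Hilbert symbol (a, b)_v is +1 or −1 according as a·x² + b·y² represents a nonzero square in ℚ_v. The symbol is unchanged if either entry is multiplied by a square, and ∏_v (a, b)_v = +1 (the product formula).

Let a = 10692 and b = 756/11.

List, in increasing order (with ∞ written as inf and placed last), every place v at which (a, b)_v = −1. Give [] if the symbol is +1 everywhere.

Mod squares: a ≡ 33, b ≡ 231. Check v ∈ {∞, 2, 3, 7, 11}.
v=2: v_2(a)=2, v_2(b)=2; units ≡ 1, 7 (mod 8); ε·ε+αω+βω = 0·1+2·0+2·0 ≡ 0  ⇒  (a,b)_2 = +1.
v=∞: 33 > 0 and 231 > 0  ⇒  (a,b)_∞ = +1.
v=11: a=11^1·(≡4), b=11^-1·(≡8) mod 11; (4|11)=+1, (8|11)=-1; (−1)^{1·-1·5}·(+1)^-1·(-1)^1 = +1.
v=7: a=7^0·(≡3), b=7^1·(≡6) mod 7; (3|7)=-1, (6|7)=-1; (−1)^{0·1·3}·(-1)^1·(-1)^0 = -1.
v=3: a=3^5·(≡2), b=3^3·(≡2) mod 3; (2|3)=-1, (2|3)=-1; (−1)^{5·3·1}·(-1)^3·(-1)^5 = -1.
Ram(33, 231) = {3, 7}; no ℚ_3-point on the conic.

[3, 7]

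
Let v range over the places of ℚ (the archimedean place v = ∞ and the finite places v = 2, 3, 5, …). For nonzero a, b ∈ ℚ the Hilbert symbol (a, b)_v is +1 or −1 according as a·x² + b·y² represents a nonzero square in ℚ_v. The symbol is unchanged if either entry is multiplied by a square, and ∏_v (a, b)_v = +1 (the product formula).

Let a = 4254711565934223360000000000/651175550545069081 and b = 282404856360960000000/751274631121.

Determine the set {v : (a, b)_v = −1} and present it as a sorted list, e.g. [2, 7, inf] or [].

(a, b) ≡ (31, 15) mod (ℚ^×)²; places V = {2, 3, 5, 7, 19, 31, ∞}.
(a,b)_5: α=10, u≡4; β=7, v≡3 (mod 5); (4|5)=+1, (3|5)=-1; sign (−1)^0·+1^7·-1^10 = +1.
(a,b)_31: α=3, u≡7; β=2, v≡22 (mod 31); (7|31)=+1, (22|31)=-1; sign (−1)^0·+1^2·-1^3 = -1.
(a,b)_19: α=-6, u≡2; β=-4, v≡2 (mod 19); (2|19)=-1, (2|19)=-1; sign (−1)^0·-1^-4·-1^-6 = +1.
(a,b)_3: α=20, u≡1; β=15, v≡2 (mod 3); (1|3)=+1, (2|3)=-1; sign (−1)^0·+1^15·-1^20 = +1.
(a,b)_2: α=22, β=18; u≡7, v≡7 (mod 8); ε(u)ε(v)=1·1, αω(v)=22·0, βω(u)=18·0; sum ≡ 1  ⇒  -1.
(a,b)_7: α=-12, u≡6; β=-8, v≡2 (mod 7); (6|7)=-1, (2|7)=+1; sign (−1)^0·-1^-8·+1^-12 = +1.
(a,b)_∞: sgn(31)=+, sgn(15)=+, so +1.
(31, 15 / ℚ) ramifies at {2, 31}: a division algebra.

[2, 31]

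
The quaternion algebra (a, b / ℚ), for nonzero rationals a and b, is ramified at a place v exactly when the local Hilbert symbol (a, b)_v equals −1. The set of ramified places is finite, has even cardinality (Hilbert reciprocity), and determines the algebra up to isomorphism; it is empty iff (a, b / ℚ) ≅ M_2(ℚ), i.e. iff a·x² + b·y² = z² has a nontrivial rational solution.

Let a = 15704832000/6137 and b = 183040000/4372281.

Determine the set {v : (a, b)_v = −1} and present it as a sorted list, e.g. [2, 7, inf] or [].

(a, b) ≡ (510, 286) mod (ℚ^×)²; places V = {2, 3, 5, 11, 13, 17, 19, 41, ∞}.
(a,b)_41: α=0, u≡16; β=-2, v≡37 (mod 41); (16|41)=+1, (37|41)=+1; sign (−1)^0·+1^-2·+1^0 = +1.
(a,b)_19: α=-2, u≡7; β=0, v≡4 (mod 19); (7|19)=+1, (4|19)=+1; sign (−1)^0·+1^0·+1^-2 = +1.
(a,b)_13: α=2, u≡9; β=1, v≡3 (mod 13); (9|13)=+1, (3|13)=+1; sign (−1)^0·+1^1·+1^2 = +1.
(a,b)_2: α=11, β=11; u≡7, v≡7 (mod 8); ε(u)ε(v)=1·1, αω(v)=11·0, βω(u)=11·0; sum ≡ 1  ⇒  -1.
(a,b)_∞: sgn(510)=+, sgn(286)=+, so +1.
(a,b)_5: α=3, u≡3; β=4, v≡4 (mod 5); (3|5)=-1, (4|5)=+1; sign (−1)^0·-1^4·+1^3 = +1.
(a,b)_11: α=2, u≡3; β=1, v≡3 (mod 11); (3|11)=+1, (3|11)=+1; sign (−1)^0·+1^1·+1^2 = +1.
(a,b)_17: α=-1, u≡13; β=-2, v≡3 (mod 17); (13|17)=+1, (3|17)=-1; sign (−1)^0·+1^-2·-1^-1 = -1.
(a,b)_3: α=1, u≡2; β=-2, v≡1 (mod 3); (2|3)=-1, (1|3)=+1; sign (−1)^0·-1^-2·+1^1 = +1.
(510, 286 / ℚ) ramifies at {2, 17}: a division algebra.

[2, 17]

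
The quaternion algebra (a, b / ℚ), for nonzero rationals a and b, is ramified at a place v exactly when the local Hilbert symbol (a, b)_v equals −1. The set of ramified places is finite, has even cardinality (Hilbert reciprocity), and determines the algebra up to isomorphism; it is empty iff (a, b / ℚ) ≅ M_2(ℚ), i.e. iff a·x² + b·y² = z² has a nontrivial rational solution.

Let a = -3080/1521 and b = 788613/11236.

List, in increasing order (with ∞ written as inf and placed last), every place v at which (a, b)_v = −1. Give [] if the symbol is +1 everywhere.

[2, 5, 7, 17]

Mod squares: a ≡ -770, b ≡ 357. Check v ∈ {∞, 2, 3, 5, 7, 11, 13, 17, 47, 53}.
v=53: a=53^0·(≡7), b=53^-2·(≡33) mod 53; (7|53)=+1, (33|53)=-1; (−1)^{0·-2·26}·(+1)^-2·(-1)^0 = +1.
v=17: a=17^0·(≡6), b=17^1·(≡4) mod 17; (6|17)=-1, (4|17)=+1; (−1)^{0·1·8}·(-1)^1·(+1)^0 = -1.
v=5: a=5^1·(≡4), b=5^0·(≡3) mod 5; (4|5)=+1, (3|5)=-1; (−1)^{1·0·2}·(+1)^0·(-1)^1 = -1.
v=13: a=13^-2·(≡3), b=13^0·(≡5) mod 13; (3|13)=+1, (5|13)=-1; (−1)^{-2·0·6}·(+1)^0·(-1)^-2 = +1.
v=∞: -770 < 0 and 357 > 0  ⇒  (a,b)_∞ = +1.
v=2: v_2(a)=3, v_2(b)=-2; units ≡ 7, 5 (mod 8); ε·ε+αω+βω = 1·0+3·1+-2·0 ≡ 1  ⇒  (a,b)_2 = -1.
v=7: a=7^1·(≡4), b=7^1·(≡1) mod 7; (4|7)=+1, (1|7)=+1; (−1)^{1·1·3}·(+1)^1·(+1)^1 = -1.
v=11: a=11^1·(≡2), b=11^0·(≡9) mod 11; (2|11)=-1, (9|11)=+1; (−1)^{1·0·5}·(-1)^0·(+1)^1 = +1.
v=47: a=47^0·(≡40), b=47^2·(≡25) mod 47; (40|47)=-1, (25|47)=+1; (−1)^{0·2·23}·(-1)^2·(+1)^0 = +1.
v=3: a=3^-2·(≡1), b=3^1·(≡2) mod 3; (1|3)=+1, (2|3)=-1; (−1)^{-2·1·1}·(+1)^1·(-1)^-2 = +1.
(-770, 357 / ℚ) ramifies at {2, 5, 7, 17}: a division algebra.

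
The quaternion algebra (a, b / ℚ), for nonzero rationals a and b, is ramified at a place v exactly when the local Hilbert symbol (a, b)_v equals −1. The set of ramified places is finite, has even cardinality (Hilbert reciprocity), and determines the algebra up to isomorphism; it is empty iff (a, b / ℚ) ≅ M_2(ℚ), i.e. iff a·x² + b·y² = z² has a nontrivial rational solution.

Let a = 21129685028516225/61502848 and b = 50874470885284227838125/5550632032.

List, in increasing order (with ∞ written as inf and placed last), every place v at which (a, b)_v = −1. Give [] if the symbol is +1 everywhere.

[11, 23]

Mod squares: a ≡ 3542, b ≡ 4211438. Check v ∈ {∞, 2, 3, 5, 7, 11, 19, 23, 29, 41, 47}.
v=47: a=47^2·(≡42), b=47^2·(≡12) mod 47; (42|47)=+1, (12|47)=+1; (−1)^{2·2·23}·(+1)^2·(+1)^2 = +1.
v=11: a=11^-3·(≡5), b=11^-3·(≡1) mod 11; (5|11)=+1, (1|11)=+1; (−1)^{-3·-3·5}·(+1)^-3·(+1)^-3 = -1.
v=2: v_2(a)=-7, v_2(b)=-5; units ≡ 3, 7 (mod 8); ε·ε+αω+βω = 1·1+-7·0+-5·1 ≡ 0  ⇒  (a,b)_2 = +1.
v=23: a=23^1·(≡18), b=23^1·(≡3) mod 23; (18|23)=+1, (3|23)=+1; (−1)^{1·1·11}·(+1)^1·(+1)^1 = -1.
v=∞: 3542 > 0 and 4211438 > 0  ⇒  (a,b)_∞ = +1.
v=29: a=29^2·(≡22), b=29^3·(≡11) mod 29; (22|29)=+1, (11|29)=-1; (−1)^{2·3·14}·(+1)^3·(-1)^2 = +1.
v=3: a=3^0·(≡2), b=3^4·(≡2) mod 3; (2|3)=-1, (2|3)=-1; (−1)^{0·4·1}·(-1)^4·(-1)^0 = +1.
v=5: a=5^2·(≡3), b=5^4·(≡3) mod 5; (3|5)=-1, (3|5)=-1; (−1)^{2·4·2}·(-1)^4·(-1)^2 = +1.
v=7: a=7^1·(≡4), b=7^1·(≡6) mod 7; (4|7)=+1, (6|7)=-1; (−1)^{1·1·3}·(+1)^1·(-1)^1 = +1.
v=19: a=19^-2·(≡18), b=19^-4·(≡10) mod 19; (18|19)=-1, (10|19)=-1; (−1)^{-2·-4·9}·(-1)^-4·(-1)^-2 = +1.
v=41: a=41^4·(≡39), b=41^5·(≡13) mod 41; (39|41)=+1, (13|41)=-1; (−1)^{4·5·20}·(+1)^5·(-1)^4 = +1.
|Ram(3542, 4211438)| = 2, even; anisotropic at {11, 23}.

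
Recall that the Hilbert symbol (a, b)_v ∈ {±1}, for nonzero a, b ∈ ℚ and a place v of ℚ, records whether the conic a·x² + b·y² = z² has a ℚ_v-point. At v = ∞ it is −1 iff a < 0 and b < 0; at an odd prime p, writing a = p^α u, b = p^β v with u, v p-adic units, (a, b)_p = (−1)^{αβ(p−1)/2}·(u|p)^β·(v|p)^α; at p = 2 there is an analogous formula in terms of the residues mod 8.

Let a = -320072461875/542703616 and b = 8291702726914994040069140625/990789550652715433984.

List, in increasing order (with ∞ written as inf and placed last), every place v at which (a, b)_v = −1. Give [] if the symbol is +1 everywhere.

(a, b) ≡ (-731, 17) mod (ℚ^×)²; places V = {2, 3, 5, 7, 13, 17, 23, 29, 31, 43, ∞}.
(a,b)_2: α=-16, β=-34; u≡5, v≡1 (mod 8); ε(u)ε(v)=0·0, αω(v)=-16·0, βω(u)=-34·1; sum ≡ 0  ⇒  +1.
(a,b)_31: α=2, u≡6; β=4, v≡22 (mod 31); (6|31)=-1, (22|31)=-1; sign (−1)^0·-1^4·-1^2 = +1.
(a,b)_13: α=-2, u≡4; β=-4, v≡1 (mod 13); (4|13)=+1, (1|13)=+1; sign (−1)^0·+1^-4·+1^-2 = +1.
(a,b)_7: α=-2, u≡1; β=-4, v≡6 (mod 7); (1|7)=+1, (6|7)=-1; sign (−1)^0·+1^-4·-1^-2 = +1.
(a,b)_23: α=0, u≡19; β=2, v≡17 (mod 23); (19|23)=-1, (17|23)=-1; sign (−1)^0·-1^2·-1^0 = +1.
(a,b)_29: α=0, u≡24; β=-2, v≡2 (mod 29); (24|29)=+1, (2|29)=-1; sign (−1)^0·+1^-2·-1^0 = +1.
(a,b)_5: α=4, u≡1; β=8, v≡3 (mod 5); (1|5)=+1, (3|5)=-1; sign (−1)^0·+1^8·-1^4 = +1.
(a,b)_17: α=1, u≡16; β=3, v≡8 (mod 17); (16|17)=+1, (8|17)=+1; sign (−1)^0·+1^3·+1^1 = +1.
(a,b)_3: α=6, u≡1; β=14, v≡2 (mod 3); (1|3)=+1, (2|3)=-1; sign (−1)^0·+1^14·-1^6 = +1.
(a,b)_43: α=1, u≡27; β=2, v≡15 (mod 43); (27|43)=-1, (15|43)=+1; sign (−1)^0·-1^2·+1^1 = +1.
(a,b)_∞: sgn(-731)=−, sgn(17)=+, so +1.
Every local symbol is +1, so the conic -731·x² + 17·y² = z² has ℚ_v-points for all v and hence a ℚ-point; (a, b / ℚ) ≅ M_2(ℚ).

[]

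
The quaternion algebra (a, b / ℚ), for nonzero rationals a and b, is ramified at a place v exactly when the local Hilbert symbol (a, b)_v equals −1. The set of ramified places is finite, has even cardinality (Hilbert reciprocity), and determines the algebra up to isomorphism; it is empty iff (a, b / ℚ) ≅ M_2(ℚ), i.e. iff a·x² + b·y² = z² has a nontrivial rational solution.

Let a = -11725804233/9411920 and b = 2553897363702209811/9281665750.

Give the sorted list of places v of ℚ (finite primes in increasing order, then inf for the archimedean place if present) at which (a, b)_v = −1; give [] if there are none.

[2, 5, 7, 13]

Mod squares: a ≡ -1885, b ≡ 793730. Check v ∈ {∞, 2, 3, 5, 7, 11, 13, 17, 23, 29, 47}.
v=23: a=23^0·(≡4), b=23^3·(≡21) mod 23; (4|23)=+1, (21|23)=-1; (−1)^{0·3·11}·(+1)^3·(-1)^0 = +1.
v=5: a=5^-1·(≡3), b=5^-3·(≡1) mod 5; (3|5)=-1, (1|5)=+1; (−1)^{-1·-3·2}·(-1)^-3·(+1)^-1 = -1.
v=3: a=3^2·(≡2), b=3^6·(≡2) mod 3; (2|3)=-1, (2|3)=-1; (−1)^{2·6·1}·(-1)^6·(-1)^2 = +1.
v=11: a=11^2·(≡8), b=11^2·(≡9) mod 11; (8|11)=-1, (9|11)=+1; (−1)^{2·2·5}·(-1)^2·(+1)^2 = +1.
v=17: a=17^0·(≡8), b=17^1·(≡8) mod 17; (8|17)=+1, (8|17)=+1; (−1)^{0·1·8}·(+1)^1·(+1)^0 = +1.
v=47: a=47^0·(≡9), b=47^-2·(≡30) mod 47; (9|47)=+1, (30|47)=-1; (−1)^{0·-2·23}·(+1)^-2·(-1)^0 = +1.
v=13: a=13^5·(≡2), b=13^6·(≡5) mod 13; (2|13)=-1, (5|13)=-1; (−1)^{5·6·6}·(-1)^6·(-1)^5 = -1.
v=7: a=7^-6·(≡6), b=7^-5·(≡1) mod 7; (6|7)=-1, (1|7)=+1; (−1)^{-6·-5·3}·(-1)^-5·(+1)^-6 = -1.
v=∞: -1885 < 0 and 793730 > 0  ⇒  (a,b)_∞ = +1.
v=29: a=29^1·(≡9), b=29^1·(≡24) mod 29; (9|29)=+1, (24|29)=+1; (−1)^{1·1·14}·(+1)^1·(+1)^1 = +1.
v=2: v_2(a)=-4, v_2(b)=-1; units ≡ 3, 1 (mod 8); ε·ε+αω+βω = 1·0+-4·0+-1·1 ≡ 1  ⇒  (a,b)_2 = -1.
|Ram(-1885, 793730)| = 4, even; anisotropic at {2, 5, 7, 13}.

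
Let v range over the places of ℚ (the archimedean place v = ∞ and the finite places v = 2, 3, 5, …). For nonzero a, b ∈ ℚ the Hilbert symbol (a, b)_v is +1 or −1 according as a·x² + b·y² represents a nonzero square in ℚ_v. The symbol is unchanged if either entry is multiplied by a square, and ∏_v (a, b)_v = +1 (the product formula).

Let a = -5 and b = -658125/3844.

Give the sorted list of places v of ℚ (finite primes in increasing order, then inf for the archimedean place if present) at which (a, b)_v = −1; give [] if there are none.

(a, b) ≡ (-5, -13) mod (ℚ^×)²; places V = {2, 3, 5, 13, 31, ∞}.
(a,b)_31: α=0, u≡26; β=-2, v≡9 (mod 31); (26|31)=-1, (9|31)=+1; sign (−1)^0·-1^-2·+1^0 = +1.
(a,b)_13: α=0, u≡8; β=1, v≡4 (mod 13); (8|13)=-1, (4|13)=+1; sign (−1)^0·-1^1·+1^0 = -1.
(a,b)_3: α=0, u≡1; β=4, v≡2 (mod 3); (1|3)=+1, (2|3)=-1; sign (−1)^0·+1^4·-1^0 = +1.
(a,b)_∞: sgn(-5)=−, sgn(-13)=−, so -1.
(a,b)_5: α=1, u≡4; β=4, v≡3 (mod 5); (4|5)=+1, (3|5)=-1; sign (−1)^0·+1^4·-1^1 = -1.
(a,b)_2: α=0, β=-2; u≡3, v≡3 (mod 8); ε(u)ε(v)=1·1, αω(v)=0·1, βω(u)=-2·1; sum ≡ 1  ⇒  -1.
Ram(-5, -13) = {2, 5, 13, ∞}; no ℚ_2-point on the conic.

[2, 5, 13, inf]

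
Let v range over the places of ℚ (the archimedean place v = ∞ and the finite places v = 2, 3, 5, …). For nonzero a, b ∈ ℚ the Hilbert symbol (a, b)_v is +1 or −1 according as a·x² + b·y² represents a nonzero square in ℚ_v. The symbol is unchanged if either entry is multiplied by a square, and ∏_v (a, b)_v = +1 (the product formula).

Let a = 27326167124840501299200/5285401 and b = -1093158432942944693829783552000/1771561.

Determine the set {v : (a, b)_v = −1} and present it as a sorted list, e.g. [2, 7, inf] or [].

[3, 5, 17, 23]

Mod squares: a ≡ 4002, b ≡ -4930. Check v ∈ {∞, 2, 3, 5, 7, 11, 13, 17, 19, 23, 29}.
v=23: a=23^3·(≡8), b=23^4·(≡15) mod 23; (8|23)=+1, (15|23)=-1; (−1)^{3·4·11}·(+1)^4·(-1)^3 = -1.
v=3: a=3^7·(≡2), b=3^14·(≡2) mod 3; (2|3)=-1, (2|3)=-1; (−1)^{7·14·1}·(-1)^14·(-1)^7 = -1.
v=19: a=19^-2·(≡18), b=19^0·(≡10) mod 19; (18|19)=-1, (10|19)=-1; (−1)^{-2·0·9}·(-1)^0·(-1)^-2 = +1.
v=7: a=7^2·(≡5), b=7^2·(≡3) mod 7; (5|7)=-1, (3|7)=-1; (−1)^{2·2·3}·(-1)^2·(-1)^2 = +1.
v=29: a=29^1·(≡24), b=29^1·(≡4) mod 29; (24|29)=+1, (4|29)=+1; (−1)^{1·1·14}·(+1)^1·(+1)^1 = +1.
v=11: a=11^-4·(≡3), b=11^-6·(≡9) mod 11; (3|11)=+1, (9|11)=+1; (−1)^{-4·-6·5}·(+1)^-6·(+1)^-4 = +1.
v=∞: 4002 > 0 and -4930 < 0  ⇒  (a,b)_∞ = +1.
v=17: a=17^4·(≡7), b=17^3·(≡4) mod 17; (7|17)=-1, (4|17)=+1; (−1)^{4·3·8}·(-1)^3·(+1)^4 = -1.
v=13: a=13^2·(≡7), b=13^4·(≡4) mod 13; (7|13)=-1, (4|13)=+1; (−1)^{2·4·6}·(-1)^4·(+1)^2 = +1.
v=5: a=5^2·(≡3), b=5^3·(≡4) mod 5; (3|5)=-1, (4|5)=+1; (−1)^{2·3·2}·(-1)^3·(+1)^2 = -1.
v=2: v_2(a)=11, v_2(b)=15; units ≡ 1, 7 (mod 8); ε·ε+αω+βω = 0·1+11·0+15·0 ≡ 0  ⇒  (a,b)_2 = +1.
(4002, -4930 / ℚ) ramifies at {3, 5, 17, 23}: a division algebra.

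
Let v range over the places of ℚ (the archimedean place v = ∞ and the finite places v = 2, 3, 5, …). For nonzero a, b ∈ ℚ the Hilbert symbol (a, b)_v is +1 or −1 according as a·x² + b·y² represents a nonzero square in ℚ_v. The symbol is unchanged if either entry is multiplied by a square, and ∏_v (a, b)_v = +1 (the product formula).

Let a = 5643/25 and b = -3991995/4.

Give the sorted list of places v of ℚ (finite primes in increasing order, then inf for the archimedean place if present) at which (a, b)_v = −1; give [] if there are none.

[5, 29]

Mod squares: a ≡ 627, b ≡ -443555. Check v ∈ {∞, 2, 3, 5, 7, 11, 19, 23, 29}.
v=29: a=29^0·(≡3), b=29^1·(≡2) mod 29; (3|29)=-1, (2|29)=-1; (−1)^{0·1·14}·(-1)^1·(-1)^0 = -1.
v=7: a=7^0·(≡2), b=7^1·(≡3) mod 7; (2|7)=+1, (3|7)=-1; (−1)^{0·1·3}·(+1)^1·(-1)^0 = +1.
v=∞: 627 > 0 and -443555 < 0  ⇒  (a,b)_∞ = +1.
v=19: a=19^1·(≡2), b=19^1·(≡4) mod 19; (2|19)=-1, (4|19)=+1; (−1)^{1·1·9}·(-1)^1·(+1)^1 = +1.
v=3: a=3^3·(≡2), b=3^2·(≡1) mod 3; (2|3)=-1, (1|3)=+1; (−1)^{3·2·1}·(-1)^2·(+1)^3 = +1.
v=11: a=11^1·(≡6), b=11^0·(≡1) mod 11; (6|11)=-1, (1|11)=+1; (−1)^{1·0·5}·(-1)^0·(+1)^1 = +1.
v=2: v_2(a)=0, v_2(b)=-2; units ≡ 3, 5 (mod 8); ε·ε+αω+βω = 1·0+0·1+-2·1 ≡ 0  ⇒  (a,b)_2 = +1.
v=5: a=5^-2·(≡3), b=5^1·(≡4) mod 5; (3|5)=-1, (4|5)=+1; (−1)^{-2·1·2}·(-1)^1·(+1)^-2 = -1.
v=23: a=23^0·(≡4), b=23^1·(≡4) mod 23; (4|23)=+1, (4|23)=+1; (−1)^{0·1·11}·(+1)^1·(+1)^0 = +1.
(627, -443555 / ℚ) ramifies at {5, 29}: a division algebra.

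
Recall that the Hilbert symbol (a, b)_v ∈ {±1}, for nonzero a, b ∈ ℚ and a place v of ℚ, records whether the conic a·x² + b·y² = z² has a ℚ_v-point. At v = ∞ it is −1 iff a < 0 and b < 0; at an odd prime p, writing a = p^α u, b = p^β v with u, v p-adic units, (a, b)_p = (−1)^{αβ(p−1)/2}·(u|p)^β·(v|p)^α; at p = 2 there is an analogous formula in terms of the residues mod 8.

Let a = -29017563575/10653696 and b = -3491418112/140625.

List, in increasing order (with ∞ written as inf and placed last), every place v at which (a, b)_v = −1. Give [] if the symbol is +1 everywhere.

Mod squares: a ≡ -143, b ≡ -852397. Check v ∈ {∞, 2, 3, 5, 7, 11, 13, 17, 19, 29, 37}.
v=2: v_2(a)=-12, v_2(b)=12; units ≡ 1, 3 (mod 8); ε·ε+αω+βω = 0·1+-12·1+12·0 ≡ 0  ⇒  (a,b)_2 = +1.
v=∞: -143 < 0 and -852397 < 0  ⇒  (a,b)_∞ = -1.
v=17: a=17^-2·(≡14), b=17^1·(≡8) mod 17; (14|17)=-1, (8|17)=+1; (−1)^{-2·1·8}·(-1)^1·(+1)^-2 = -1.
v=7: a=7^2·(≡4), b=7^1·(≡4) mod 7; (4|7)=+1, (4|7)=+1; (−1)^{2·1·3}·(+1)^1·(+1)^2 = +1.
v=29: a=29^0·(≡3), b=29^1·(≡1) mod 29; (3|29)=-1, (1|29)=+1; (−1)^{0·1·14}·(-1)^1·(+1)^0 = -1.
v=11: a=11^3·(≡9), b=11^0·(≡5) mod 11; (9|11)=+1, (5|11)=+1; (−1)^{3·0·5}·(+1)^0·(+1)^3 = +1.
v=19: a=19^0·(≡1), b=19^1·(≡18) mod 19; (1|19)=+1, (18|19)=-1; (−1)^{0·1·9}·(+1)^1·(-1)^0 = +1.
v=13: a=13^1·(≡5), b=13^1·(≡4) mod 13; (5|13)=-1, (4|13)=+1; (−1)^{1·1·6}·(-1)^1·(+1)^1 = -1.
v=3: a=3^-2·(≡1), b=3^-2·(≡2) mod 3; (1|3)=+1, (2|3)=-1; (−1)^{-2·-2·1}·(+1)^-2·(-1)^-2 = +1.
v=5: a=5^2·(≡2), b=5^-6·(≡2) mod 5; (2|5)=-1, (2|5)=-1; (−1)^{2·-6·2}·(-1)^-6·(-1)^2 = +1.
v=37: a=37^2·(≡17), b=37^0·(≡36) mod 37; (17|37)=-1, (36|37)=+1; (−1)^{2·0·18}·(-1)^0·(+1)^2 = +1.
|Ram(-143, -852397)| = 4, even; anisotropic at {13, 17, 29, ∞}.

[13, 17, 29, inf]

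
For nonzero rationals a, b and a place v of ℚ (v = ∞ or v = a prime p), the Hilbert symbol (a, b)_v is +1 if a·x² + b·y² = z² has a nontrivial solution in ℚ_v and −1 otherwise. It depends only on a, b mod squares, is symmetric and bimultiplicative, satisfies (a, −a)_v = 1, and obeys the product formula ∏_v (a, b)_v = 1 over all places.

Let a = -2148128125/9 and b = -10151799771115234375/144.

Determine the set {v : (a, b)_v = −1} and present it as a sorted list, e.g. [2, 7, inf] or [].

(a, b) ≡ (-28405, -55) mod (ℚ^×)²; places V = {2, 3, 5, 11, 13, 19, 23, ∞}.
(a,b)_13: α=1, u≡1; β=2, v≡9 (mod 13); (1|13)=+1, (9|13)=+1; sign (−1)^0·+1^2·+1^1 = +1.
(a,b)_19: α=1, u≡16; β=2, v≡10 (mod 19); (16|19)=+1, (10|19)=-1; sign (−1)^0·+1^2·-1^1 = -1.
(a,b)_23: α=1, u≡11; β=2, v≡15 (mod 23); (11|23)=-1, (15|23)=-1; sign (−1)^0·-1^2·-1^1 = -1.
(a,b)_2: α=0, β=-4; u≡3, v≡1 (mod 8); ε(u)ε(v)=1·0, αω(v)=0·0, βω(u)=-4·1; sum ≡ 0  ⇒  +1.
(a,b)_5: α=5, u≡1; β=9, v≡1 (mod 5); (1|5)=+1, (1|5)=+1; sign (−1)^0·+1^9·+1^5 = +1.
(a,b)_11: α=2, u≡8; β=5, v≡6 (mod 11); (8|11)=-1, (6|11)=-1; sign (−1)^0·-1^5·-1^2 = -1.
(a,b)_3: α=-2, u≡2; β=-2, v≡2 (mod 3); (2|3)=-1, (2|3)=-1; sign (−1)^0·-1^-2·-1^-2 = +1.
(a,b)_∞: sgn(-28405)=−, sgn(-55)=−, so -1.
(-28405, -55 / ℚ) ramifies at {11, 19, 23, ∞}: a division algebra.

[11, 19, 23, inf]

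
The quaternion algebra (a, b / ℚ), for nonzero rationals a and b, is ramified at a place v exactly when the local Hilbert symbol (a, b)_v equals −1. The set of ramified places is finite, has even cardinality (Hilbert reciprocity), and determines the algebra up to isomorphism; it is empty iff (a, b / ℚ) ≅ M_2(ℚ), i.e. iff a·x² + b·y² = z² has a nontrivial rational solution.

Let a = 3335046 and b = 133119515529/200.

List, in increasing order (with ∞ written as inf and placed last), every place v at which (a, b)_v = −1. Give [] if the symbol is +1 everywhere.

[2, 3, 19, 23]

(a, b) ≡ (19734, 67298) mod (ℚ^×)²; places V = {2, 3, 5, 7, 11, 13, 17, 19, 23, ∞}.
(a,b)_3: α=1, u≡2; β=4, v≡2 (mod 3); (2|3)=-1, (2|3)=-1; sign (−1)^0·-1^4·-1^1 = -1.
(a,b)_13: α=3, u≡10; β=2, v≡9 (mod 13); (10|13)=+1, (9|13)=+1; sign (−1)^0·+1^2·+1^3 = +1.
(a,b)_2: α=1, β=-3; u≡3, v≡1 (mod 8); ε(u)ε(v)=1·0, αω(v)=1·0, βω(u)=-3·1; sum ≡ 1  ⇒  -1.
(a,b)_∞: sgn(19734)=+, sgn(67298)=+, so +1.
(a,b)_19: α=0, u≡14; β=1, v≡3 (mod 19); (14|19)=-1, (3|19)=-1; sign (−1)^0·-1^1·-1^0 = -1.
(a,b)_7: α=0, u≡1; β=1, v≡3 (mod 7); (1|7)=+1, (3|7)=-1; sign (−1)^0·+1^1·-1^0 = +1.
(a,b)_17: α=0, u≡3; β=2, v≡11 (mod 17); (3|17)=-1, (11|17)=-1; sign (−1)^0·-1^2·-1^0 = +1.
(a,b)_23: α=1, u≡10; β=1, v≡11 (mod 23); (10|23)=-1, (11|23)=-1; sign (−1)^1·-1^1·-1^1 = -1.
(a,b)_5: α=0, u≡1; β=-2, v≡3 (mod 5); (1|5)=+1, (3|5)=-1; sign (−1)^0·+1^-2·-1^0 = +1.
(a,b)_11: α=1, u≡4; β=1, v≡2 (mod 11); (4|11)=+1, (2|11)=-1; sign (−1)^1·+1^1·-1^1 = +1.
|Ram(19734, 67298)| = 4, even; anisotropic at {2, 3, 19, 23}.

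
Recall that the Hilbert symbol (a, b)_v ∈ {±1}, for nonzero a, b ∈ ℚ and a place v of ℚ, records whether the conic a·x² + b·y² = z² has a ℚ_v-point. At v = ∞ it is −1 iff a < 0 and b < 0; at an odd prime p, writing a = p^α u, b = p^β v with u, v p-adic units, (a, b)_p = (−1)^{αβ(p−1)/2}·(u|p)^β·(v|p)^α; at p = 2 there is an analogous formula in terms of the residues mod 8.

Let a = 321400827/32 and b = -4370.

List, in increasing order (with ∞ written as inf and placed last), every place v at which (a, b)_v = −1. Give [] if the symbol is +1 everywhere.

(a, b) ≡ (374, -4370) mod (ℚ^×)²; places V = {2, 3, 5, 11, 17, 19, 23, ∞}.
(a,b)_17: α=1, u≡12; β=0, v≡16 (mod 17); (12|17)=-1, (16|17)=+1; sign (−1)^0·-1^0·+1^1 = +1.
(a,b)_11: α=1, u≡9; β=0, v≡8 (mod 11); (9|11)=+1, (8|11)=-1; sign (−1)^0·+1^0·-1^1 = -1.
(a,b)_∞: sgn(374)=+, sgn(-4370)=−, so +1.
(a,b)_3: α=2, u≡2; β=0, v≡1 (mod 3); (2|3)=-1, (1|3)=+1; sign (−1)^0·-1^0·+1^2 = +1.
(a,b)_19: α=2, u≡15; β=1, v≡17 (mod 19); (15|19)=-1, (17|19)=+1; sign (−1)^0·-1^1·+1^2 = -1.
(a,b)_2: α=-5, β=1; u≡3, v≡7 (mod 8); ε(u)ε(v)=1·1, αω(v)=-5·0, βω(u)=1·1; sum ≡ 0  ⇒  +1.
(a,b)_5: α=0, u≡1; β=1, v≡1 (mod 5); (1|5)=+1, (1|5)=+1; sign (−1)^0·+1^1·+1^0 = +1.
(a,b)_23: α=2, u≡2; β=1, v≡17 (mod 23); (2|23)=+1, (17|23)=-1; sign (−1)^0·+1^1·-1^2 = +1.
|Ram(374, -4370)| = 2, even; anisotropic at {11, 19}.

[11, 19]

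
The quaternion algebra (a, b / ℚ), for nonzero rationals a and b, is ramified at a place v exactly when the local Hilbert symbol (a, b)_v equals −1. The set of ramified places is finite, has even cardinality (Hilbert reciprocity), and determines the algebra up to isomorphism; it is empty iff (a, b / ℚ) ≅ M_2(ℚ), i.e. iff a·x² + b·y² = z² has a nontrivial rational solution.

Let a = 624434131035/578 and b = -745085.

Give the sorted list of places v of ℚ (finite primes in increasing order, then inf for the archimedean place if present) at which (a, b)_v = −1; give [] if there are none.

(a, b) ≡ (2274470, -745085) mod (ℚ^×)²; places V = {2, 3, 5, 11, 13, 17, 19, 23, 29, 31, ∞}.
(a,b)_11: α=1, u≡4; β=1, v≡3 (mod 11); (4|11)=+1, (3|11)=+1; sign (−1)^1·+1^1·+1^1 = -1.
(a,b)_13: α=2, u≡3; β=0, v≡10 (mod 13); (3|13)=+1, (10|13)=+1; sign (−1)^0·+1^0·+1^2 = +1.
(a,b)_23: α=1, u≡12; β=1, v≡12 (mod 23); (12|23)=+1, (12|23)=+1; sign (−1)^1·+1^1·+1^1 = -1.
(a,b)_3: α=2, u≡2; β=0, v≡1 (mod 3); (2|3)=-1, (1|3)=+1; sign (−1)^0·-1^0·+1^2 = +1.
(a,b)_19: α=2, u≡13; β=1, v≡1 (mod 19); (13|19)=-1, (1|19)=+1; sign (−1)^0·-1^1·+1^2 = -1.
(a,b)_∞: sgn(2274470)=+, sgn(-745085)=−, so +1.
(a,b)_29: α=1, u≡3; β=0, v≡12 (mod 29); (3|29)=-1, (12|29)=-1; sign (−1)^0·-1^0·-1^1 = -1.
(a,b)_5: α=1, u≡4; β=1, v≡3 (mod 5); (4|5)=+1, (3|5)=-1; sign (−1)^0·+1^1·-1^1 = -1.
(a,b)_2: α=-1, β=0; u≡3, v≡3 (mod 8); ε(u)ε(v)=1·1, αω(v)=-1·1, βω(u)=0·1; sum ≡ 0  ⇒  +1.
(a,b)_31: α=1, u≡24; β=1, v≡21 (mod 31); (24|31)=-1, (21|31)=-1; sign (−1)^1·-1^1·-1^1 = -1.
(a,b)_17: α=-2, u≡14; β=0, v≡8 (mod 17); (14|17)=-1, (8|17)=+1; sign (−1)^0·-1^0·+1^-2 = +1.
Ram(2274470, -745085) = {5, 11, 19, 23, 29, 31}; no ℚ_5-point on the conic.

[5, 11, 19, 23, 29, 31]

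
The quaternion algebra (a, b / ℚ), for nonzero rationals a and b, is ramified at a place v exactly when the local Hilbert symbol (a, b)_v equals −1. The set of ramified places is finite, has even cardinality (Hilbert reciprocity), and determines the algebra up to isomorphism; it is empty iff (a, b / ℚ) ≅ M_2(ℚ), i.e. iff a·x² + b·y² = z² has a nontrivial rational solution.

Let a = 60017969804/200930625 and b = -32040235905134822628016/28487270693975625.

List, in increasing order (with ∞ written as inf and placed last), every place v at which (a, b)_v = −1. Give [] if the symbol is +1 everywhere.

[19, 37]

(a, b) ≡ (851, -19) mod (ℚ^×)²; places V = {2, 3, 5, 7, 13, 17, 19, 23, 37, ∞}.
(a,b)_13: α=2, u≡8; β=6, v≡2 (mod 13); (8|13)=-1, (2|13)=-1; sign (−1)^0·-1^6·-1^2 = +1.
(a,b)_37: α=1, u≡13; β=2, v≡8 (mod 37); (13|37)=-1, (8|37)=-1; sign (−1)^0·-1^2·-1^1 = -1.
(a,b)_23: α=1, u≡19; β=2, v≡9 (mod 23); (19|23)=-1, (9|23)=+1; sign (−1)^0·-1^2·+1^1 = +1.
(a,b)_∞: sgn(851)=+, sgn(-19)=−, so +1.
(a,b)_7: α=-2, u≡4; β=-6, v≡1 (mod 7); (4|7)=+1, (1|7)=+1; sign (−1)^0·+1^-6·+1^-2 = +1.
(a,b)_3: α=-8, u≡2; β=-18, v≡2 (mod 3); (2|3)=-1, (2|3)=-1; sign (−1)^0·-1^-18·-1^-8 = +1.
(a,b)_19: α=2, u≡14; β=3, v≡13 (mod 19); (14|19)=-1, (13|19)=-1; sign (−1)^0·-1^3·-1^2 = -1.
(a,b)_2: α=2, β=4; u≡3, v≡5 (mod 8); ε(u)ε(v)=1·0, αω(v)=2·1, βω(u)=4·1; sum ≡ 0  ⇒  +1.
(a,b)_5: α=-4, u≡1; β=-4, v≡4 (mod 5); (1|5)=+1, (4|5)=+1; sign (−1)^0·+1^-4·+1^-4 = +1.
(a,b)_17: α=2, u≡2; β=4, v≡8 (mod 17); (2|17)=+1, (8|17)=+1; sign (−1)^0·+1^4·+1^2 = +1.
(851, -19 / ℚ) ramifies at {19, 37}: a division algebra.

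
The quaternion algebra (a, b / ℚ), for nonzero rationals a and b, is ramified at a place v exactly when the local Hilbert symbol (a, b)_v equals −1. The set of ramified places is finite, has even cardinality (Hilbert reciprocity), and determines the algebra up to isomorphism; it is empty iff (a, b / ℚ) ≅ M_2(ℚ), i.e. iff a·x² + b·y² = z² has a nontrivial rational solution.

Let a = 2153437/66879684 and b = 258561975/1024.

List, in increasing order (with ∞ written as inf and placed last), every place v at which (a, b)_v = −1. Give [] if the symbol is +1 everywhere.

Mod squares: a ≡ 13, b ≡ 399. Check v ∈ {∞, 2, 3, 5, 7, 11, 13, 19, 23, 29, 37, 47}.
v=2: v_2(a)=-2, v_2(b)=-10; units ≡ 5, 7 (mod 8); ε·ε+αω+βω = 0·1+-2·0+-10·1 ≡ 0  ⇒  (a,b)_2 = +1.
v=29: a=29^-2·(≡7), b=29^0·(≡7) mod 29; (7|29)=+1, (7|29)=+1; (−1)^{-2·0·14}·(+1)^0·(+1)^-2 = +1.
v=37: a=37^2·(≡19), b=37^0·(≡17) mod 37; (19|37)=-1, (17|37)=-1; (−1)^{2·0·18}·(-1)^0·(-1)^2 = +1.
v=∞: 13 > 0 and 399 > 0  ⇒  (a,b)_∞ = +1.
v=47: a=47^-2·(≡40), b=47^0·(≡30) mod 47; (40|47)=-1, (30|47)=-1; (−1)^{-2·0·23}·(-1)^0·(-1)^-2 = +1.
v=11: a=11^2·(≡7), b=11^0·(≡1) mod 11; (7|11)=-1, (1|11)=+1; (−1)^{2·0·5}·(-1)^0·(+1)^2 = +1.
v=3: a=3^-2·(≡1), b=3^1·(≡1) mod 3; (1|3)=+1, (1|3)=+1; (−1)^{-2·1·1}·(+1)^1·(+1)^-2 = +1.
v=13: a=13^1·(≡3), b=13^0·(≡10) mod 13; (3|13)=+1, (10|13)=+1; (−1)^{1·0·6}·(+1)^0·(+1)^1 = +1.
v=7: a=7^0·(≡5), b=7^3·(≡1) mod 7; (5|7)=-1, (1|7)=+1; (−1)^{0·3·3}·(-1)^3·(+1)^0 = -1.
v=23: a=23^0·(≡2), b=23^2·(≡4) mod 23; (2|23)=+1, (4|23)=+1; (−1)^{0·2·11}·(+1)^2·(+1)^0 = +1.
v=5: a=5^0·(≡3), b=5^2·(≡1) mod 5; (3|5)=-1, (1|5)=+1; (−1)^{0·2·2}·(-1)^2·(+1)^0 = +1.
v=19: a=19^0·(≡13), b=19^1·(≡8) mod 19; (13|19)=-1, (8|19)=-1; (−1)^{0·1·9}·(-1)^1·(-1)^0 = -1.
|Ram(13, 399)| = 2, even; anisotropic at {7, 19}.

[7, 19]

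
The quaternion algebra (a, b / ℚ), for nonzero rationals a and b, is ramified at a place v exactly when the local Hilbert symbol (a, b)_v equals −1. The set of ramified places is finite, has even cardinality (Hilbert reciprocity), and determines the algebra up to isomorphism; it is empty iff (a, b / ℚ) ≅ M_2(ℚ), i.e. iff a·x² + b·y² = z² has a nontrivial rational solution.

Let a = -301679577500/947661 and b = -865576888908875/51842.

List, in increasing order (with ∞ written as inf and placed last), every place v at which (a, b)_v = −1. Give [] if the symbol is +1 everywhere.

Mod squares: a ≡ -51051, b ≡ -24310. Check v ∈ {∞, 2, 3, 5, 7, 11, 13, 17, 19, 23, 47, 53}.
v=19: a=19^2·(≡3), b=19^2·(≡8) mod 19; (3|19)=-1, (8|19)=-1; (−1)^{2·2·9}·(-1)^2·(-1)^2 = +1.
v=11: a=11^-1·(≡4), b=11^1·(≡4) mod 11; (4|11)=+1, (4|11)=+1; (−1)^{-1·1·5}·(+1)^1·(+1)^-1 = -1.
v=17: a=17^1·(≡11), b=17^1·(≡13) mod 17; (11|17)=-1, (13|17)=+1; (−1)^{1·1·8}·(-1)^1·(+1)^1 = -1.
v=5: a=5^4·(≡1), b=5^3·(≡2) mod 5; (1|5)=+1, (2|5)=-1; (−1)^{4·3·2}·(+1)^3·(-1)^4 = +1.
v=13: a=13^-1·(≡4), b=13^1·(≡5) mod 13; (4|13)=+1, (5|13)=-1; (−1)^{-1·1·6}·(+1)^1·(-1)^-1 = -1.
v=3: a=3^-1·(≡2), b=3^0·(≡2) mod 3; (2|3)=-1, (2|3)=-1; (−1)^{-1·0·1}·(-1)^0·(-1)^-1 = -1.
v=23: a=23^0·(≡16), b=23^-2·(≡1) mod 23; (16|23)=+1, (1|23)=+1; (−1)^{0·-2·11}·(+1)^-2·(+1)^0 = +1.
v=53: a=53^2·(≡33), b=53^4·(≡6) mod 53; (33|53)=-1, (6|53)=+1; (−1)^{2·4·26}·(-1)^4·(+1)^2 = +1.
v=∞: -51051 < 0 and -24310 < 0  ⇒  (a,b)_∞ = -1.
v=2: v_2(a)=2, v_2(b)=-1; units ≡ 5, 5 (mod 8); ε·ε+αω+βω = 0·0+2·1+-1·1 ≡ 1  ⇒  (a,b)_2 = -1.
v=47: a=47^-2·(≡40), b=47^0·(≡16) mod 47; (40|47)=-1, (16|47)=+1; (−1)^{-2·0·23}·(-1)^0·(+1)^-2 = +1.
v=7: a=7^1·(≡4), b=7^-2·(≡4) mod 7; (4|7)=+1, (4|7)=+1; (−1)^{1·-2·3}·(+1)^-2·(+1)^1 = +1.
Ram(-51051, -24310) = {2, 3, 11, 13, 17, ∞}; no ℚ_2-point on the conic.

[2, 3, 11, 13, 17, inf]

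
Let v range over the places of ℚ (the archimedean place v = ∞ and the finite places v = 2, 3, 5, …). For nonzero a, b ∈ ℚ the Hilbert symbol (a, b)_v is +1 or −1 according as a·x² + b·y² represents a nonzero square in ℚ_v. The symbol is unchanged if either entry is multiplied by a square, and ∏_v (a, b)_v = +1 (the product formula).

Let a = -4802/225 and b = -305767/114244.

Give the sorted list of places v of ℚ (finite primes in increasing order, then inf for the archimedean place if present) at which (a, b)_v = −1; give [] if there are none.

Mod squares: a ≡ -2, b ≡ -7. Check v ∈ {∞, 2, 3, 5, 7, 11, 13, 19}.
v=5: a=5^-2·(≡2), b=5^0·(≡2) mod 5; (2|5)=-1, (2|5)=-1; (−1)^{-2·0·2}·(-1)^0·(-1)^-2 = +1.
v=13: a=13^0·(≡2), b=13^-4·(≡8) mod 13; (2|13)=-1, (8|13)=-1; (−1)^{0·-4·6}·(-1)^-4·(-1)^0 = +1.
v=11: a=11^0·(≡1), b=11^2·(≡4) mod 11; (1|11)=+1, (4|11)=+1; (−1)^{0·2·5}·(+1)^2·(+1)^0 = +1.
v=∞: -2 < 0 and -7 < 0  ⇒  (a,b)_∞ = -1.
v=3: a=3^-2·(≡1), b=3^0·(≡2) mod 3; (1|3)=+1, (2|3)=-1; (−1)^{-2·0·1}·(+1)^0·(-1)^-2 = +1.
v=19: a=19^0·(≡11), b=19^2·(≡10) mod 19; (11|19)=+1, (10|19)=-1; (−1)^{0·2·9}·(+1)^2·(-1)^0 = +1.
v=7: a=7^4·(≡5), b=7^1·(≡5) mod 7; (5|7)=-1, (5|7)=-1; (−1)^{4·1·3}·(-1)^1·(-1)^4 = -1.
v=2: v_2(a)=1, v_2(b)=-2; units ≡ 7, 1 (mod 8); ε·ε+αω+βω = 1·0+1·0+-2·0 ≡ 0  ⇒  (a,b)_2 = +1.
Ram(-2, -7) = {7, ∞}; no ℚ_7-point on the conic.

[7, inf]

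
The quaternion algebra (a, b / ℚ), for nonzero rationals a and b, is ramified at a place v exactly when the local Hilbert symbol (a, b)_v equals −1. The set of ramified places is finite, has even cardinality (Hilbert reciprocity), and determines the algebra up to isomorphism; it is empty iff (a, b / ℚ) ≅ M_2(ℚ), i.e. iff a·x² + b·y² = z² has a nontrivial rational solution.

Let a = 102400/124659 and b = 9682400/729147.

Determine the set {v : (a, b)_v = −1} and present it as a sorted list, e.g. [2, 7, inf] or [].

[2, 13]

(a, b) ≡ (19, 1482) mod (ℚ^×)²; places V = {2, 3, 5, 7, 13, 17, 19, 29, ∞}.
(a,b)_5: α=2, u≡4; β=2, v≡3 (mod 5); (4|5)=+1, (3|5)=-1; sign (−1)^0·+1^2·-1^2 = +1.
(a,b)_13: α=0, u≡6; β=1, v≡10 (mod 13); (6|13)=-1, (10|13)=+1; sign (−1)^0·-1^1·+1^0 = -1.
(a,b)_∞: sgn(19)=+, sgn(1482)=+, so +1.
(a,b)_17: α=0, u≡4; β=-2, v≡12 (mod 17); (4|17)=+1, (12|17)=-1; sign (−1)^0·+1^-2·-1^0 = +1.
(a,b)_29: α=0, u≡12; β=-2, v≡11 (mod 29); (12|29)=-1, (11|29)=-1; sign (−1)^0·-1^-2·-1^0 = +1.
(a,b)_2: α=12, β=5; u≡3, v≡5 (mod 8); ε(u)ε(v)=1·0, αω(v)=12·1, βω(u)=5·1; sum ≡ 1  ⇒  -1.
(a,b)_19: α=-1, u≡11; β=1, v≡13 (mod 19); (11|19)=+1, (13|19)=-1; sign (−1)^1·+1^1·-1^-1 = +1.
(a,b)_7: α=0, u≡6; β=2, v≡3 (mod 7); (6|7)=-1, (3|7)=-1; sign (−1)^0·-1^2·-1^0 = +1.
(a,b)_3: α=-8, u≡1; β=-1, v≡2 (mod 3); (1|3)=+1, (2|3)=-1; sign (−1)^0·+1^-1·-1^-8 = +1.
|Ram(19, 1482)| = 2, even; anisotropic at {2, 13}.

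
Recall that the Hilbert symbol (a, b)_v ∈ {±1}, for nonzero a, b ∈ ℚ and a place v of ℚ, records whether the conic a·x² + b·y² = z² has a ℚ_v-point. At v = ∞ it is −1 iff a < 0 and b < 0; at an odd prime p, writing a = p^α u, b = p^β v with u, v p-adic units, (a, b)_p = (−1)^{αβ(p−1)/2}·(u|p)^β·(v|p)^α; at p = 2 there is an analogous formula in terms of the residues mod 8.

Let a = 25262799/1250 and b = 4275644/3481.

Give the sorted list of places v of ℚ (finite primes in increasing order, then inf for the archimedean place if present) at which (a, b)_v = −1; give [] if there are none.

(a, b) ≡ (60078, 1271) mod (ℚ^×)²; places V = {2, 3, 5, 17, 19, 29, 31, 41, 59, ∞}.
(a,b)_3: α=1, u≡1; β=0, v≡2 (mod 3); (1|3)=+1, (2|3)=-1; sign (−1)^0·+1^0·-1^1 = -1.
(a,b)_59: α=0, u≡27; β=-2, v≡32 (mod 59); (27|59)=+1, (32|59)=-1; sign (−1)^0·+1^-2·-1^0 = +1.
(a,b)_5: α=-4, u≡2; β=0, v≡4 (mod 5); (2|5)=-1, (4|5)=+1; sign (−1)^0·-1^0·+1^-4 = +1.
(a,b)_∞: sgn(60078)=+, sgn(1271)=+, so +1.
(a,b)_17: α=1, u≡1; β=0, v≡15 (mod 17); (1|17)=+1, (15|17)=+1; sign (−1)^0·+1^0·+1^1 = +1.
(a,b)_41: α=0, u≡14; β=1, v≡5 (mod 41); (14|41)=-1, (5|41)=+1; sign (−1)^0·-1^1·+1^0 = -1.
(a,b)_29: α=2, u≡8; β=2, v≡9 (mod 29); (8|29)=-1, (9|29)=+1; sign (−1)^0·-1^2·+1^2 = +1.
(a,b)_2: α=-1, β=2; u≡7, v≡7 (mod 8); ε(u)ε(v)=1·1, αω(v)=-1·0, βω(u)=2·0; sum ≡ 1  ⇒  -1.
(a,b)_31: α=1, u≡28; β=1, v≡4 (mod 31); (28|31)=+1, (4|31)=+1; sign (−1)^1·+1^1·+1^1 = -1.
(a,b)_19: α=1, u≡14; β=0, v≡9 (mod 19); (14|19)=-1, (9|19)=+1; sign (−1)^0·-1^0·+1^1 = +1.
Ram(60078, 1271) = {2, 3, 31, 41}; no ℚ_2-point on the conic.

[2, 3, 31, 41]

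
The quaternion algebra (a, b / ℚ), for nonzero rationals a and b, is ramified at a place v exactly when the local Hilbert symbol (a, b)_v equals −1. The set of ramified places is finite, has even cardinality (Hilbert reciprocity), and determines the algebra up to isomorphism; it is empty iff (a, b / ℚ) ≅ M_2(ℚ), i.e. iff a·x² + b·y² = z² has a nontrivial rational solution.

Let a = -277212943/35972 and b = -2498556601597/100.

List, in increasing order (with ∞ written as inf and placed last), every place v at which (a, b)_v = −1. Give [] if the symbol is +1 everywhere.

Mod squares: a ≡ -119, b ≡ -209797. Check v ∈ {∞, 2, 5, 7, 17, 23, 29, 31, 41, 43}.
v=7: a=7^3·(≡2), b=7^3·(≡3) mod 7; (2|7)=+1, (3|7)=-1; (−1)^{3·3·3}·(+1)^3·(-1)^3 = +1.
v=43: a=43^0·(≡15), b=43^1·(≡36) mod 43; (15|43)=+1, (36|43)=+1; (−1)^{0·1·21}·(+1)^1·(+1)^0 = +1.
v=2: v_2(a)=-2, v_2(b)=-2; units ≡ 1, 3 (mod 8); ε·ε+αω+βω = 0·1+-2·1+-2·0 ≡ 0  ⇒  (a,b)_2 = +1.
v=∞: -119 < 0 and -209797 < 0  ⇒  (a,b)_∞ = -1.
v=5: a=5^0·(≡1), b=5^-2·(≡2) mod 5; (1|5)=+1, (2|5)=-1; (−1)^{0·-2·2}·(+1)^-2·(-1)^0 = +1.
v=23: a=23^-2·(≡15), b=23^0·(≡4) mod 23; (15|23)=-1, (4|23)=+1; (−1)^{-2·0·11}·(-1)^0·(+1)^-2 = +1.
v=29: a=29^2·(≡21), b=29^2·(≡8) mod 29; (21|29)=-1, (8|29)=-1; (−1)^{2·2·14}·(-1)^2·(-1)^2 = +1.
v=41: a=41^0·(≡32), b=41^1·(≡40) mod 41; (32|41)=+1, (40|41)=+1; (−1)^{0·1·20}·(+1)^1·(+1)^0 = +1.
v=31: a=31^2·(≡20), b=31^0·(≡11) mod 31; (20|31)=+1, (11|31)=-1; (−1)^{2·0·15}·(+1)^0·(-1)^2 = +1.
v=17: a=17^-1·(≡7), b=17^3·(≡8) mod 17; (7|17)=-1, (8|17)=+1; (−1)^{-1·3·8}·(-1)^3·(+1)^-1 = -1.
Ram(-119, -209797) = {17, ∞}; no ℚ_17-point on the conic.

[17, inf]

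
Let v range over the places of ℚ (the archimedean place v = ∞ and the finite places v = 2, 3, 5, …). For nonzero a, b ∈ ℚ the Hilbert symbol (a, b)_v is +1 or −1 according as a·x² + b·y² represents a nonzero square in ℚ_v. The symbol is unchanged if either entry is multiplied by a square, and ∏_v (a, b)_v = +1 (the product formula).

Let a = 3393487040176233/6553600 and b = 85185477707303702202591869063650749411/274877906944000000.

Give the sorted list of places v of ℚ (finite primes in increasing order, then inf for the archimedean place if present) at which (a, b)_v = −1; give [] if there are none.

(a, b) ≡ (274873, 259) mod (ℚ^×)²; places V = {2, 3, 5, 7, 11, 13, 17, 19, 23, 37, ∞}.
(a,b)_17: α=1, u≡16; β=2, v≡9 (mod 17); (16|17)=+1, (9|17)=+1; sign (−1)^0·+1^2·+1^1 = +1.
(a,b)_19: α=1, u≡14; β=2, v≡18 (mod 19); (14|19)=-1, (18|19)=-1; sign (−1)^0·-1^2·-1^1 = -1.
(a,b)_23: α=1, u≡11; β=2, v≡16 (mod 23); (11|23)=-1, (16|23)=+1; sign (−1)^0·-1^2·+1^1 = +1.
(a,b)_7: α=2, u≡2; β=5, v≡4 (mod 7); (2|7)=+1, (4|7)=+1; sign (−1)^0·+1^5·+1^2 = +1.
(a,b)_2: α=-18, β=-44; u≡1, v≡3 (mod 8); ε(u)ε(v)=0·1, αω(v)=-18·1, βω(u)=-44·0; sum ≡ 0  ⇒  +1.
(a,b)_37: α=3, u≡13; β=7, v≡34 (mod 37); (13|37)=-1, (34|37)=+1; sign (−1)^0·-1^7·+1^3 = -1.
(a,b)_11: α=2, u≡5; β=4, v≡10 (mod 11); (5|11)=+1, (10|11)=-1; sign (−1)^0·+1^4·-1^2 = +1.
(a,b)_3: α=2, u≡1; β=4, v≡1 (mod 3); (1|3)=+1, (1|3)=+1; sign (−1)^0·+1^4·+1^2 = +1.
(a,b)_13: α=2, u≡10; β=8, v≡1 (mod 13); (10|13)=+1, (1|13)=+1; sign (−1)^0·+1^8·+1^2 = +1.
(a,b)_5: α=-2, u≡2; β=-6, v≡1 (mod 5); (2|5)=-1, (1|5)=+1; sign (−1)^0·-1^-6·+1^-2 = +1.
(a,b)_∞: sgn(274873)=+, sgn(259)=+, so +1.
|Ram(274873, 259)| = 2, even; anisotropic at {19, 37}.

[19, 37]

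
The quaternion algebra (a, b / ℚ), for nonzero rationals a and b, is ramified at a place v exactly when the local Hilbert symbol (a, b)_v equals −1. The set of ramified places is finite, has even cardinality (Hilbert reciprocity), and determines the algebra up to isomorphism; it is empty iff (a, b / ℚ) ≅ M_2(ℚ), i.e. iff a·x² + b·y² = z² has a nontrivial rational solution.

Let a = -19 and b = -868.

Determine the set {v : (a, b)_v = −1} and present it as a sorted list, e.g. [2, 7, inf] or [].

[31, inf]

Mod squares: a ≡ -19, b ≡ -217. Check v ∈ {∞, 2, 7, 19, 31}.
v=31: a=31^0·(≡12), b=31^1·(≡3) mod 31; (12|31)=-1, (3|31)=-1; (−1)^{0·1·15}·(-1)^1·(-1)^0 = -1.
v=2: v_2(a)=0, v_2(b)=2; units ≡ 5, 7 (mod 8); ε·ε+αω+βω = 0·1+0·0+2·1 ≡ 0  ⇒  (a,b)_2 = +1.
v=∞: -19 < 0 and -217 < 0  ⇒  (a,b)_∞ = -1.
v=19: a=19^1·(≡18), b=19^0·(≡6) mod 19; (18|19)=-1, (6|19)=+1; (−1)^{1·0·9}·(-1)^0·(+1)^1 = +1.
v=7: a=7^0·(≡2), b=7^1·(≡2) mod 7; (2|7)=+1, (2|7)=+1; (−1)^{0·1·3}·(+1)^1·(+1)^0 = +1.
(-19, -217 / ℚ) ramifies at {31, ∞}: a division algebra.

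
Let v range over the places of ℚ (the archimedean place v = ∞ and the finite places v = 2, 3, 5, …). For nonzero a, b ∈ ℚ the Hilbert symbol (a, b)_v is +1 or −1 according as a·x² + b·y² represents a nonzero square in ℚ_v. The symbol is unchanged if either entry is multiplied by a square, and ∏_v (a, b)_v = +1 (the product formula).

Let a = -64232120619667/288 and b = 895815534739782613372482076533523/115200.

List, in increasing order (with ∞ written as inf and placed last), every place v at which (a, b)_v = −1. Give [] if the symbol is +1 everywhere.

Mod squares: a ≡ -18446054, b ≡ 30566. Check v ∈ {∞, 2, 3, 5, 7, 11, 13, 17, 29, 31, 37, 43}.
v=2: v_2(a)=-5, v_2(b)=-9; units ≡ 5, 3 (mod 8); ε·ε+αω+βω = 0·1+-5·1+-9·1 ≡ 0  ⇒  (a,b)_2 = +1.
v=5: a=5^0·(≡1), b=5^-2·(≡1) mod 5; (1|5)=+1, (1|5)=+1; (−1)^{0·-2·2}·(+1)^-2·(+1)^0 = +1.
v=∞: -18446054 < 0 and 30566 > 0  ⇒  (a,b)_∞ = +1.
v=29: a=29^2·(≡9), b=29^5·(≡17) mod 29; (9|29)=+1, (17|29)=-1; (−1)^{2·5·14}·(+1)^5·(-1)^2 = +1.
v=31: a=31^1·(≡27), b=31^3·(≡20) mod 31; (27|31)=-1, (20|31)=+1; (−1)^{1·3·15}·(-1)^3·(+1)^1 = +1.
v=3: a=3^-2·(≡1), b=3^-2·(≡2) mod 3; (1|3)=+1, (2|3)=-1; (−1)^{-2·-2·1}·(+1)^-2·(-1)^-2 = +1.
v=37: a=37^1·(≡36), b=37^2·(≡27) mod 37; (36|37)=+1, (27|37)=+1; (−1)^{1·2·18}·(+1)^2·(+1)^1 = +1.
v=17: a=17^1·(≡7), b=17^3·(≡15) mod 17; (7|17)=-1, (15|17)=+1; (−1)^{1·3·8}·(-1)^3·(+1)^1 = -1.
v=7: a=7^2·(≡5), b=7^8·(≡1) mod 7; (5|7)=-1, (1|7)=+1; (−1)^{2·8·3}·(-1)^8·(+1)^2 = +1.
v=13: a=13^2·(≡4), b=13^2·(≡12) mod 13; (4|13)=+1, (12|13)=+1; (−1)^{2·2·6}·(+1)^2·(+1)^2 = +1.
v=11: a=11^1·(≡9), b=11^2·(≡6) mod 11; (9|11)=+1, (6|11)=-1; (−1)^{1·2·5}·(+1)^2·(-1)^1 = -1.
v=43: a=43^1·(≡29), b=43^2·(≡24) mod 43; (29|43)=-1, (24|43)=+1; (−1)^{1·2·21}·(-1)^2·(+1)^1 = +1.
|Ram(-18446054, 30566)| = 2, even; anisotropic at {11, 17}.

[11, 17]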